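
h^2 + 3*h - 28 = (h - 4)*(h + 7)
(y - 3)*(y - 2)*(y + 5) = y^3 - 19*y + 30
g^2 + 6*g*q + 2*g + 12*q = (g + 2)*(g + 6*q)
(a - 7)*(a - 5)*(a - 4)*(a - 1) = a^4 - 17*a^3 + 99*a^2 - 223*a + 140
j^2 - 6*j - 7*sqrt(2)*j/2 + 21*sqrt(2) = (j - 6)*(j - 7*sqrt(2)/2)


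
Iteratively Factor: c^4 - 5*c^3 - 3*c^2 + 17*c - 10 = (c + 2)*(c^3 - 7*c^2 + 11*c - 5) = (c - 1)*(c + 2)*(c^2 - 6*c + 5) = (c - 1)^2*(c + 2)*(c - 5)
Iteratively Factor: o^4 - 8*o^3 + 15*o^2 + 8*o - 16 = (o - 1)*(o^3 - 7*o^2 + 8*o + 16) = (o - 4)*(o - 1)*(o^2 - 3*o - 4) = (o - 4)*(o - 1)*(o + 1)*(o - 4)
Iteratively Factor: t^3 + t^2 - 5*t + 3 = (t - 1)*(t^2 + 2*t - 3) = (t - 1)^2*(t + 3)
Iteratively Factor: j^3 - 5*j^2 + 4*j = (j)*(j^2 - 5*j + 4) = j*(j - 4)*(j - 1)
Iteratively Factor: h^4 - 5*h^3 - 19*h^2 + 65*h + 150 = (h - 5)*(h^3 - 19*h - 30) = (h - 5)*(h + 3)*(h^2 - 3*h - 10) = (h - 5)*(h + 2)*(h + 3)*(h - 5)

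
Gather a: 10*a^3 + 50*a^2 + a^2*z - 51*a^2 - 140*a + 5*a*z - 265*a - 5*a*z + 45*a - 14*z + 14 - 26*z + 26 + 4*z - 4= 10*a^3 + a^2*(z - 1) - 360*a - 36*z + 36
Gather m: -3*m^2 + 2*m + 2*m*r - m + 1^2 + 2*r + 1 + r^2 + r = -3*m^2 + m*(2*r + 1) + r^2 + 3*r + 2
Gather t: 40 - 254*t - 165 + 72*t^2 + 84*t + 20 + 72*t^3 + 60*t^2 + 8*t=72*t^3 + 132*t^2 - 162*t - 105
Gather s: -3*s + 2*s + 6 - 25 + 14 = -s - 5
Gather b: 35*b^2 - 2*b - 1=35*b^2 - 2*b - 1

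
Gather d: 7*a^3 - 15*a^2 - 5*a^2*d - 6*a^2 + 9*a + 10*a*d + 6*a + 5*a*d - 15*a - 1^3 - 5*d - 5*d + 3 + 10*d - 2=7*a^3 - 21*a^2 + d*(-5*a^2 + 15*a)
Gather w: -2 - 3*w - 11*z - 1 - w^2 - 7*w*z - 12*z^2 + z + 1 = -w^2 + w*(-7*z - 3) - 12*z^2 - 10*z - 2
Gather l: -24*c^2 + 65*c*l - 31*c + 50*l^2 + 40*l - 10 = -24*c^2 - 31*c + 50*l^2 + l*(65*c + 40) - 10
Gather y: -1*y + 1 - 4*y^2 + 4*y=-4*y^2 + 3*y + 1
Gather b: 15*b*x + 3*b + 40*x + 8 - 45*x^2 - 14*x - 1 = b*(15*x + 3) - 45*x^2 + 26*x + 7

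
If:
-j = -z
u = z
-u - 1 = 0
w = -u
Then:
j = -1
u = -1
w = 1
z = -1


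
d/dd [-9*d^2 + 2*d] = 2 - 18*d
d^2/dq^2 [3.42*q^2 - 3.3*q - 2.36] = 6.84000000000000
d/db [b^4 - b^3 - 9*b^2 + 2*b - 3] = 4*b^3 - 3*b^2 - 18*b + 2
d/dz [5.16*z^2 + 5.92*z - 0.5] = 10.32*z + 5.92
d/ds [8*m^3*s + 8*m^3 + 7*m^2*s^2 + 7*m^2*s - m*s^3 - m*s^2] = m*(8*m^2 + 14*m*s + 7*m - 3*s^2 - 2*s)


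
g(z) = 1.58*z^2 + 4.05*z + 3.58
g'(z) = 3.16*z + 4.05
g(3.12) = 31.60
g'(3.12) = 13.91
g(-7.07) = 53.92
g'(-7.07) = -18.29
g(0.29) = 4.89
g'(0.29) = 4.97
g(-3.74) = 10.53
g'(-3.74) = -7.77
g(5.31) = 69.64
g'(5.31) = 20.83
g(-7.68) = 65.67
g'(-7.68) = -20.22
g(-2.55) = 3.53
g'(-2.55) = -4.01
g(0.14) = 4.18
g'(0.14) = 4.49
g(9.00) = 168.01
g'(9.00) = 32.49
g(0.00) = 3.58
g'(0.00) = 4.05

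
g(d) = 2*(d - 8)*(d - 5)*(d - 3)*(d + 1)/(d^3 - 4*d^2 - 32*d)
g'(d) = 2*(d - 8)*(d - 5)*(d - 3)*(d + 1)*(-3*d^2 + 8*d + 32)/(d^3 - 4*d^2 - 32*d)^2 + 2*(d - 8)*(d - 5)*(d - 3)/(d^3 - 4*d^2 - 32*d) + 2*(d - 8)*(d - 5)*(d + 1)/(d^3 - 4*d^2 - 32*d) + 2*(d - 8)*(d - 3)*(d + 1)/(d^3 - 4*d^2 - 32*d) + 2*(d - 5)*(d - 3)*(d + 1)/(d^3 - 4*d^2 - 32*d)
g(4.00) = -0.31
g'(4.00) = 0.05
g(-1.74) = 12.02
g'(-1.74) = -18.98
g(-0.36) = -17.59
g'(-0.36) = -63.00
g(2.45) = 0.61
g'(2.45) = -1.52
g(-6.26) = -77.53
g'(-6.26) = -16.69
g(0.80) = 8.66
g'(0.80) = -13.82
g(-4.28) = -369.81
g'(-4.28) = -1203.77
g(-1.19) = 2.95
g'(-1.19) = -15.26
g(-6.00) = -82.50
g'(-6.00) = -21.83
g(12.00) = 8.53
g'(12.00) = 1.58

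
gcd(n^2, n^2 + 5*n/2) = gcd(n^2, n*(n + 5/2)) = n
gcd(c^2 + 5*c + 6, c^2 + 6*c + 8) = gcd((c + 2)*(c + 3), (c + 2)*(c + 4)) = c + 2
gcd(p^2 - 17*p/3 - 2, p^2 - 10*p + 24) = p - 6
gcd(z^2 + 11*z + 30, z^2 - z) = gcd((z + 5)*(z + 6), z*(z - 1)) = 1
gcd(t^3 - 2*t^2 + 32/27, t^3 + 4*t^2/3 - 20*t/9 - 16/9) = t^2 - 2*t/3 - 8/9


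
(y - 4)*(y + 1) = y^2 - 3*y - 4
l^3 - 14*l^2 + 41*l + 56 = (l - 8)*(l - 7)*(l + 1)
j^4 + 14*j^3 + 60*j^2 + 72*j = j*(j + 2)*(j + 6)^2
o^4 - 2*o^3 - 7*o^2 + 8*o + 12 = (o - 3)*(o - 2)*(o + 1)*(o + 2)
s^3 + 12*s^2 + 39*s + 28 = (s + 1)*(s + 4)*(s + 7)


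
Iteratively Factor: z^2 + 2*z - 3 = (z - 1)*(z + 3)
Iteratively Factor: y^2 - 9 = (y + 3)*(y - 3)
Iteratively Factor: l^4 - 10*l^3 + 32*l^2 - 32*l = (l - 4)*(l^3 - 6*l^2 + 8*l) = (l - 4)^2*(l^2 - 2*l) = l*(l - 4)^2*(l - 2)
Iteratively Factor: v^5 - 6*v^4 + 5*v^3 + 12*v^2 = (v - 3)*(v^4 - 3*v^3 - 4*v^2) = (v - 3)*(v + 1)*(v^3 - 4*v^2) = (v - 4)*(v - 3)*(v + 1)*(v^2) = v*(v - 4)*(v - 3)*(v + 1)*(v)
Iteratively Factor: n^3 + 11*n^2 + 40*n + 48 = (n + 3)*(n^2 + 8*n + 16) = (n + 3)*(n + 4)*(n + 4)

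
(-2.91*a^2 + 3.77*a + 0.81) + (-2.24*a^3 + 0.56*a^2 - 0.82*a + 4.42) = -2.24*a^3 - 2.35*a^2 + 2.95*a + 5.23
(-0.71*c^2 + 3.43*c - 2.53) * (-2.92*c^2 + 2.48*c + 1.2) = 2.0732*c^4 - 11.7764*c^3 + 15.042*c^2 - 2.1584*c - 3.036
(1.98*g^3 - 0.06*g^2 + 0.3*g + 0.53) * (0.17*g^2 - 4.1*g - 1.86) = 0.3366*g^5 - 8.1282*g^4 - 3.3858*g^3 - 1.0283*g^2 - 2.731*g - 0.9858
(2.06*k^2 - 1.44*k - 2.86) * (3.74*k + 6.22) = 7.7044*k^3 + 7.4276*k^2 - 19.6532*k - 17.7892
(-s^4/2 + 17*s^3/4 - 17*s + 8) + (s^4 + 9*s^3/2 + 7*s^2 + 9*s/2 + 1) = s^4/2 + 35*s^3/4 + 7*s^2 - 25*s/2 + 9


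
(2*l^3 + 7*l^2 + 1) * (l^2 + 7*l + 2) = 2*l^5 + 21*l^4 + 53*l^3 + 15*l^2 + 7*l + 2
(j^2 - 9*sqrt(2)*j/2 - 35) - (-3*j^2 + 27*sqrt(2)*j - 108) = 4*j^2 - 63*sqrt(2)*j/2 + 73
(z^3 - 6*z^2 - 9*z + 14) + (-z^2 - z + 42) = z^3 - 7*z^2 - 10*z + 56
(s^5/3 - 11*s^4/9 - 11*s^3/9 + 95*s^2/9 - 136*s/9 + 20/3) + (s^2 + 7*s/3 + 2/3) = s^5/3 - 11*s^4/9 - 11*s^3/9 + 104*s^2/9 - 115*s/9 + 22/3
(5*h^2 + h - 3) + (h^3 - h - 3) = h^3 + 5*h^2 - 6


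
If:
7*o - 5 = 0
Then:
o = 5/7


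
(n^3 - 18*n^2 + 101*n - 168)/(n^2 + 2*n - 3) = (n^3 - 18*n^2 + 101*n - 168)/(n^2 + 2*n - 3)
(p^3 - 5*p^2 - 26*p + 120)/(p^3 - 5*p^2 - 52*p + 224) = (p^2 - p - 30)/(p^2 - p - 56)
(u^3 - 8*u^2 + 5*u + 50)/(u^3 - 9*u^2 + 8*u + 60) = (u - 5)/(u - 6)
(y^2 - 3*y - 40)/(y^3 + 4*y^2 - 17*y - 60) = (y - 8)/(y^2 - y - 12)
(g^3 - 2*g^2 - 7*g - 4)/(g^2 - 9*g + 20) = (g^2 + 2*g + 1)/(g - 5)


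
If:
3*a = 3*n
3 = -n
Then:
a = -3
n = -3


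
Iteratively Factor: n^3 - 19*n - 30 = (n + 2)*(n^2 - 2*n - 15) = (n + 2)*(n + 3)*(n - 5)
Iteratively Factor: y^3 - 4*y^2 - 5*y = (y - 5)*(y^2 + y) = y*(y - 5)*(y + 1)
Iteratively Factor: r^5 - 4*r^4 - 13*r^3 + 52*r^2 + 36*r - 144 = (r - 3)*(r^4 - r^3 - 16*r^2 + 4*r + 48) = (r - 3)*(r - 2)*(r^3 + r^2 - 14*r - 24) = (r - 3)*(r - 2)*(r + 2)*(r^2 - r - 12) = (r - 4)*(r - 3)*(r - 2)*(r + 2)*(r + 3)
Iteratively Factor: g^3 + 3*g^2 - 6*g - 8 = (g - 2)*(g^2 + 5*g + 4) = (g - 2)*(g + 4)*(g + 1)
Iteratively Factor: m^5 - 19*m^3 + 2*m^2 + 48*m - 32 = (m - 4)*(m^4 + 4*m^3 - 3*m^2 - 10*m + 8) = (m - 4)*(m + 4)*(m^3 - 3*m + 2) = (m - 4)*(m - 1)*(m + 4)*(m^2 + m - 2) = (m - 4)*(m - 1)*(m + 2)*(m + 4)*(m - 1)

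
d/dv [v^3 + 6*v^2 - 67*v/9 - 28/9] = 3*v^2 + 12*v - 67/9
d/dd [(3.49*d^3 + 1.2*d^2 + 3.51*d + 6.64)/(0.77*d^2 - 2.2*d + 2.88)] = (2.6873*d^4 - 15.356*d^3 + 24.8109*d^2 - 3.3136*d + 24.7168)/(0.5929*d^4 - 3.388*d^3 + 9.2752*d^2 - 12.672*d + 8.2944)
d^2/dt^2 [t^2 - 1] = 2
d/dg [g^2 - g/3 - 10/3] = 2*g - 1/3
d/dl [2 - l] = -1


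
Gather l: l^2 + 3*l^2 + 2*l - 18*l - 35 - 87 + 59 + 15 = 4*l^2 - 16*l - 48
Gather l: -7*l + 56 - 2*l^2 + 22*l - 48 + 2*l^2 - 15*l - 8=0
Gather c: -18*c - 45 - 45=-18*c - 90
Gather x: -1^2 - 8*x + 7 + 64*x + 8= 56*x + 14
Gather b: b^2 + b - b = b^2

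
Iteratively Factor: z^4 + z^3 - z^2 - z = (z)*(z^3 + z^2 - z - 1) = z*(z + 1)*(z^2 - 1) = z*(z + 1)^2*(z - 1)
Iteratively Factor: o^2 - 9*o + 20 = (o - 5)*(o - 4)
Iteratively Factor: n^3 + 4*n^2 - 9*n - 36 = (n - 3)*(n^2 + 7*n + 12) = (n - 3)*(n + 4)*(n + 3)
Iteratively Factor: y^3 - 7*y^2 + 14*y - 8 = (y - 1)*(y^2 - 6*y + 8) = (y - 4)*(y - 1)*(y - 2)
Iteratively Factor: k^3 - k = (k)*(k^2 - 1) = k*(k + 1)*(k - 1)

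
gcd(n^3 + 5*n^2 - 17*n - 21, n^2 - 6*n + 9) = n - 3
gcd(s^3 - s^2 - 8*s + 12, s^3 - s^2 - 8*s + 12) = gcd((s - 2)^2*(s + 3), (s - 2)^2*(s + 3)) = s^3 - s^2 - 8*s + 12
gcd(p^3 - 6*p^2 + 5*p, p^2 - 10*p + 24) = 1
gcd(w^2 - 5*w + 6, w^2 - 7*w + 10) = w - 2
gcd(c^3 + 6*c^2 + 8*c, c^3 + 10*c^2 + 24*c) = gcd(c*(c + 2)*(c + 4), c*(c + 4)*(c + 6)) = c^2 + 4*c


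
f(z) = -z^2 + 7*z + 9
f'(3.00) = 1.00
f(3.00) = 21.00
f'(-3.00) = 13.00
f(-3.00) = -21.00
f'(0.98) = 5.04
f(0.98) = 14.90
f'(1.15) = 4.70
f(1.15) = 15.73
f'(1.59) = 3.82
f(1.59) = 17.60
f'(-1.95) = 10.90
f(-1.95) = -8.45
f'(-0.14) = 7.28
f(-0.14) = 8.00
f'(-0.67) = 8.34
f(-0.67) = 3.86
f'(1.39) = 4.22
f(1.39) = 16.80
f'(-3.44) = 13.88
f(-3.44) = -26.91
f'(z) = 7 - 2*z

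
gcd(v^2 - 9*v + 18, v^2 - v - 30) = v - 6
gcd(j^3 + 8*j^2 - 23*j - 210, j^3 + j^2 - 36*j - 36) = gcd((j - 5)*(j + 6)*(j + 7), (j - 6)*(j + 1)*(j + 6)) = j + 6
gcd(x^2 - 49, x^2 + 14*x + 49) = x + 7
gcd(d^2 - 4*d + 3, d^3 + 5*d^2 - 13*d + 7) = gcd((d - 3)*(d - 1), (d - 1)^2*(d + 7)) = d - 1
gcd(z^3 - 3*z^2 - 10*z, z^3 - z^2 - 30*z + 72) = 1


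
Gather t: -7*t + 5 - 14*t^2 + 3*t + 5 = -14*t^2 - 4*t + 10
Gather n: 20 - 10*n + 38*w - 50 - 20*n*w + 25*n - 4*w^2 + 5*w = n*(15 - 20*w) - 4*w^2 + 43*w - 30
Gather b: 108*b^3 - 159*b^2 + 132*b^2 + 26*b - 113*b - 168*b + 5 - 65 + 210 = 108*b^3 - 27*b^2 - 255*b + 150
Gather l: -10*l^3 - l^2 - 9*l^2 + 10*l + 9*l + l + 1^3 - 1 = -10*l^3 - 10*l^2 + 20*l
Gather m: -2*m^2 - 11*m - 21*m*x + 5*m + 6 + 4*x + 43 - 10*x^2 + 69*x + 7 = -2*m^2 + m*(-21*x - 6) - 10*x^2 + 73*x + 56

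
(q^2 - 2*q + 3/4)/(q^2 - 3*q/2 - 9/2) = (-4*q^2 + 8*q - 3)/(2*(-2*q^2 + 3*q + 9))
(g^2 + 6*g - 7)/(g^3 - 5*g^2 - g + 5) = (g + 7)/(g^2 - 4*g - 5)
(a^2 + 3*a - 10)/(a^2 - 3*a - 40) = (a - 2)/(a - 8)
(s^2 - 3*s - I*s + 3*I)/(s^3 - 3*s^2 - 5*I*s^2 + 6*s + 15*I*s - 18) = (s - I)/(s^2 - 5*I*s + 6)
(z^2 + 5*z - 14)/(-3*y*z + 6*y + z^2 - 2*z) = (-z - 7)/(3*y - z)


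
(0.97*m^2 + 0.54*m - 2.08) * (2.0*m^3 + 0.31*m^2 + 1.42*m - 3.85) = 1.94*m^5 + 1.3807*m^4 - 2.6152*m^3 - 3.6125*m^2 - 5.0326*m + 8.008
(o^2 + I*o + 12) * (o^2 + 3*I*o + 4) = o^4 + 4*I*o^3 + 13*o^2 + 40*I*o + 48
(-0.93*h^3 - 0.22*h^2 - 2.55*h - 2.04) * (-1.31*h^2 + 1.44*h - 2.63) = 1.2183*h^5 - 1.051*h^4 + 5.4696*h^3 - 0.421*h^2 + 3.7689*h + 5.3652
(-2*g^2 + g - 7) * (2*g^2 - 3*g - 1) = -4*g^4 + 8*g^3 - 15*g^2 + 20*g + 7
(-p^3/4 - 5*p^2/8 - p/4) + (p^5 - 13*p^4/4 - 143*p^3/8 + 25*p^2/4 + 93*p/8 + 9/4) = p^5 - 13*p^4/4 - 145*p^3/8 + 45*p^2/8 + 91*p/8 + 9/4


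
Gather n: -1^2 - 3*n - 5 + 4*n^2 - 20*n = 4*n^2 - 23*n - 6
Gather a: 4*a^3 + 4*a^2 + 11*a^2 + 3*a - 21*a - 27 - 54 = 4*a^3 + 15*a^2 - 18*a - 81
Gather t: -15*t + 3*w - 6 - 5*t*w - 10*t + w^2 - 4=t*(-5*w - 25) + w^2 + 3*w - 10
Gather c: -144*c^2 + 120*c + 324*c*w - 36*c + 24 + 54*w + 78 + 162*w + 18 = -144*c^2 + c*(324*w + 84) + 216*w + 120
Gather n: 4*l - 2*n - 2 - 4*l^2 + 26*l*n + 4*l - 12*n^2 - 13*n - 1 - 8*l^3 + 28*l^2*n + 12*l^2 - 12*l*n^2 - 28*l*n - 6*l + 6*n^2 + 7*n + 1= -8*l^3 + 8*l^2 + 2*l + n^2*(-12*l - 6) + n*(28*l^2 - 2*l - 8) - 2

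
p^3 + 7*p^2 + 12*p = p*(p + 3)*(p + 4)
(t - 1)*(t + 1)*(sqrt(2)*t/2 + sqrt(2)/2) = sqrt(2)*t^3/2 + sqrt(2)*t^2/2 - sqrt(2)*t/2 - sqrt(2)/2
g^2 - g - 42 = (g - 7)*(g + 6)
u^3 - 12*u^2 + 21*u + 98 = (u - 7)^2*(u + 2)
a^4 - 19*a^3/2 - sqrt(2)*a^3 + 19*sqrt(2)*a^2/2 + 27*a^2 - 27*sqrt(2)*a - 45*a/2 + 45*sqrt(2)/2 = (a - 5)*(a - 3)*(a - 3/2)*(a - sqrt(2))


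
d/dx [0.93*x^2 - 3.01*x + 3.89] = 1.86*x - 3.01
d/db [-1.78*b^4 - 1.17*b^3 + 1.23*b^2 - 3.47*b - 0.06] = -7.12*b^3 - 3.51*b^2 + 2.46*b - 3.47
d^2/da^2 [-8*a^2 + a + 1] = -16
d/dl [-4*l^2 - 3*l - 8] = -8*l - 3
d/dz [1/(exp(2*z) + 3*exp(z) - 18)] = (-2*exp(z) - 3)*exp(z)/(exp(2*z) + 3*exp(z) - 18)^2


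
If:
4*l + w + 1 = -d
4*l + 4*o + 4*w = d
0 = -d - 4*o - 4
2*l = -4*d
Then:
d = 4/9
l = -8/9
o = -10/9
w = 19/9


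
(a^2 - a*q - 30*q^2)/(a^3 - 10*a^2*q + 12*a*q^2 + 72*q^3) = (-a - 5*q)/(-a^2 + 4*a*q + 12*q^2)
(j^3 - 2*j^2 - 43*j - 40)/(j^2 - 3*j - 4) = (j^2 - 3*j - 40)/(j - 4)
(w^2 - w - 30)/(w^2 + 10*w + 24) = (w^2 - w - 30)/(w^2 + 10*w + 24)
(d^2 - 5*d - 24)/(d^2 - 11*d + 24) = (d + 3)/(d - 3)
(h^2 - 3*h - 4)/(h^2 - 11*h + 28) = (h + 1)/(h - 7)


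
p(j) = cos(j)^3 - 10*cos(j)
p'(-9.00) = -3.09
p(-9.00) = 8.35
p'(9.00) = 3.09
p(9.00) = 8.35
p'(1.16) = 8.73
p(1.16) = -3.93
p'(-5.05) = 9.12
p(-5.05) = -3.28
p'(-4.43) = 9.38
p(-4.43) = 2.76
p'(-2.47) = -5.08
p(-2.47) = 7.35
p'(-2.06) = -8.24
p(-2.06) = 4.60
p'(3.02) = 0.85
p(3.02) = 8.95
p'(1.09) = 8.30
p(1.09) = -4.53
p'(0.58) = 4.33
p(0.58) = -7.78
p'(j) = -3*sin(j)*cos(j)^2 + 10*sin(j)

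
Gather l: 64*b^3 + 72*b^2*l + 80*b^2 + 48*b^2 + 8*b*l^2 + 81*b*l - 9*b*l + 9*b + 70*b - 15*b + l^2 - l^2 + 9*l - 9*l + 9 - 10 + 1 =64*b^3 + 128*b^2 + 8*b*l^2 + 64*b + l*(72*b^2 + 72*b)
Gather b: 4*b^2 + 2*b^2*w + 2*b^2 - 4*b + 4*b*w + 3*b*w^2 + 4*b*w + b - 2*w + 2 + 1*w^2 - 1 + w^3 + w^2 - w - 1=b^2*(2*w + 6) + b*(3*w^2 + 8*w - 3) + w^3 + 2*w^2 - 3*w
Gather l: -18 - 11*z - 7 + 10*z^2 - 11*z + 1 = 10*z^2 - 22*z - 24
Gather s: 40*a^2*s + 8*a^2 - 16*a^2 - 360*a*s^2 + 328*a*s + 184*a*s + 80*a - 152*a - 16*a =-8*a^2 - 360*a*s^2 - 88*a + s*(40*a^2 + 512*a)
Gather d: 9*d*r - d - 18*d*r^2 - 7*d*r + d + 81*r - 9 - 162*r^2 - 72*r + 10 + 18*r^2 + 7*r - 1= d*(-18*r^2 + 2*r) - 144*r^2 + 16*r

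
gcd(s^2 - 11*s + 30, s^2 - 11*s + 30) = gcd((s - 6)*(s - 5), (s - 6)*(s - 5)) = s^2 - 11*s + 30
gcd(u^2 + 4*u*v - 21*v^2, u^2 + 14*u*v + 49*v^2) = u + 7*v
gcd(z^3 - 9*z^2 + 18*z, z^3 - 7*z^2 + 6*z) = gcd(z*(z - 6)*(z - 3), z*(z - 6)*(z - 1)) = z^2 - 6*z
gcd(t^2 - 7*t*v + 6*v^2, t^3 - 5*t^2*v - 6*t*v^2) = t - 6*v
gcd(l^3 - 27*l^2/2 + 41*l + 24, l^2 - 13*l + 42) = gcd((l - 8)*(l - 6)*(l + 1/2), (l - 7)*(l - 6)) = l - 6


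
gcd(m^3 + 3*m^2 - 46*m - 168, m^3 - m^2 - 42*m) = m^2 - m - 42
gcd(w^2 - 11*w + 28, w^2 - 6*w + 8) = w - 4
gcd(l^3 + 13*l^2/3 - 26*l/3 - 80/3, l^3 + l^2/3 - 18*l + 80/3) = l^2 + 7*l/3 - 40/3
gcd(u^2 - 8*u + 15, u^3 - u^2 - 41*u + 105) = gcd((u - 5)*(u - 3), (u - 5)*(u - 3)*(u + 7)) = u^2 - 8*u + 15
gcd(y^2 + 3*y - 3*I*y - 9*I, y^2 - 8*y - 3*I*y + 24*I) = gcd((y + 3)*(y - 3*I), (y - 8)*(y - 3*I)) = y - 3*I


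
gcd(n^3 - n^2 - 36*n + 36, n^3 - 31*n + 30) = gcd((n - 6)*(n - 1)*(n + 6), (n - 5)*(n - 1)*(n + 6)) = n^2 + 5*n - 6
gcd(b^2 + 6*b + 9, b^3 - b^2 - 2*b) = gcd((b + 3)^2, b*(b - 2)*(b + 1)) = 1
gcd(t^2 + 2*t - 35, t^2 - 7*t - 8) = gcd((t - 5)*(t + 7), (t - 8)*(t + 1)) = 1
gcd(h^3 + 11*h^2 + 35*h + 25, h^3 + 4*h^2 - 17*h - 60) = h + 5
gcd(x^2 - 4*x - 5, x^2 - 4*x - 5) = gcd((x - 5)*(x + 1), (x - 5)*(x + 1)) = x^2 - 4*x - 5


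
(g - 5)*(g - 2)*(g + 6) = g^3 - g^2 - 32*g + 60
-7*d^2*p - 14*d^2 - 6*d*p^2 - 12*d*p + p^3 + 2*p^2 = (-7*d + p)*(d + p)*(p + 2)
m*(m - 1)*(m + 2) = m^3 + m^2 - 2*m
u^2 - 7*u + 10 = (u - 5)*(u - 2)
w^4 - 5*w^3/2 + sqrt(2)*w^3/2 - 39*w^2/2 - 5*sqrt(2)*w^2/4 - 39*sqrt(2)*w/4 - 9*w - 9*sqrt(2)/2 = (w - 6)*(w + 1/2)*(w + 3)*(w + sqrt(2)/2)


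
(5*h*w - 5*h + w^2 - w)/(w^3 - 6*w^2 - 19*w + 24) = (5*h + w)/(w^2 - 5*w - 24)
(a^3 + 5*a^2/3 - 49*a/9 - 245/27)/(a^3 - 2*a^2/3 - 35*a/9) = (a + 7/3)/a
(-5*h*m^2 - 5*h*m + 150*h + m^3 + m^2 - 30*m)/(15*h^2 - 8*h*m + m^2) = (-m^2 - m + 30)/(3*h - m)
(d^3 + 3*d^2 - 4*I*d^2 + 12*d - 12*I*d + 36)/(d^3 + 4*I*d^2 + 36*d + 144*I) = (d^2 + d*(3 + 2*I) + 6*I)/(d^2 + 10*I*d - 24)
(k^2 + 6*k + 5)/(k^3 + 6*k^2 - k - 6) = (k + 5)/(k^2 + 5*k - 6)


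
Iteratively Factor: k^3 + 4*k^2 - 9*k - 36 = (k + 3)*(k^2 + k - 12) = (k + 3)*(k + 4)*(k - 3)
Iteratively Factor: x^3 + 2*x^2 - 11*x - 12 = (x + 4)*(x^2 - 2*x - 3) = (x + 1)*(x + 4)*(x - 3)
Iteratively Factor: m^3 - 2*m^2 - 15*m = (m)*(m^2 - 2*m - 15) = m*(m + 3)*(m - 5)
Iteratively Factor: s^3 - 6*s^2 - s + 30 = (s - 5)*(s^2 - s - 6) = (s - 5)*(s - 3)*(s + 2)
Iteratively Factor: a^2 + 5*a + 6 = (a + 2)*(a + 3)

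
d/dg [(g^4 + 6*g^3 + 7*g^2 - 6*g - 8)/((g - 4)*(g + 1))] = g*(2*g^2 - 7*g - 40)/(g^2 - 8*g + 16)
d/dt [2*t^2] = 4*t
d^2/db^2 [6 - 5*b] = 0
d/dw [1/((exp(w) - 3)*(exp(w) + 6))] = (-2*exp(w) - 3)*exp(w)/(exp(4*w) + 6*exp(3*w) - 27*exp(2*w) - 108*exp(w) + 324)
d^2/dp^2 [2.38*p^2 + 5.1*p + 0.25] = 4.76000000000000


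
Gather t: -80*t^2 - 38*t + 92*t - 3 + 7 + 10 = -80*t^2 + 54*t + 14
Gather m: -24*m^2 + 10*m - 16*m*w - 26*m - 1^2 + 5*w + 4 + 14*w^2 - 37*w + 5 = -24*m^2 + m*(-16*w - 16) + 14*w^2 - 32*w + 8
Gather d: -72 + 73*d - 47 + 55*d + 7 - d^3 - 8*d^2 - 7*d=-d^3 - 8*d^2 + 121*d - 112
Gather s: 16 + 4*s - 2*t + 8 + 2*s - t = 6*s - 3*t + 24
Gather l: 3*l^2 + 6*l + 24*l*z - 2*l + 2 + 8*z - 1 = 3*l^2 + l*(24*z + 4) + 8*z + 1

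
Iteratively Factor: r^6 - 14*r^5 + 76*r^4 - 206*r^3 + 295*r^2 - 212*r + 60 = (r - 1)*(r^5 - 13*r^4 + 63*r^3 - 143*r^2 + 152*r - 60) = (r - 3)*(r - 1)*(r^4 - 10*r^3 + 33*r^2 - 44*r + 20) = (r - 3)*(r - 1)^2*(r^3 - 9*r^2 + 24*r - 20) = (r - 3)*(r - 2)*(r - 1)^2*(r^2 - 7*r + 10) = (r - 5)*(r - 3)*(r - 2)*(r - 1)^2*(r - 2)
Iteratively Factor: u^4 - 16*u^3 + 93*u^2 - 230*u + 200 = (u - 4)*(u^3 - 12*u^2 + 45*u - 50) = (u - 5)*(u - 4)*(u^2 - 7*u + 10) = (u - 5)*(u - 4)*(u - 2)*(u - 5)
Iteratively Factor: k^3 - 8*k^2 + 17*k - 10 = (k - 2)*(k^2 - 6*k + 5) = (k - 5)*(k - 2)*(k - 1)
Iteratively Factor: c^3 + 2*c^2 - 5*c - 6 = (c + 3)*(c^2 - c - 2) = (c - 2)*(c + 3)*(c + 1)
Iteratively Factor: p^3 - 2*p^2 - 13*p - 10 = (p - 5)*(p^2 + 3*p + 2) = (p - 5)*(p + 2)*(p + 1)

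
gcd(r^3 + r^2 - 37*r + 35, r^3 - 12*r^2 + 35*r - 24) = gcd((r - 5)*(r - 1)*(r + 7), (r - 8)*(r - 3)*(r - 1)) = r - 1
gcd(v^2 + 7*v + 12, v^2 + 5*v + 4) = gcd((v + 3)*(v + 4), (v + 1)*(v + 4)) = v + 4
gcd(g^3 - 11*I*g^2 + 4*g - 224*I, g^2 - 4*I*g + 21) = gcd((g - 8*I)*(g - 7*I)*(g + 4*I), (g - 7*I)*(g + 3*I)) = g - 7*I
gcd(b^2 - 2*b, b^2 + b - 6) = b - 2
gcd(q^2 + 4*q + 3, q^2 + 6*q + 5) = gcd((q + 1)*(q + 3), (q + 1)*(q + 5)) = q + 1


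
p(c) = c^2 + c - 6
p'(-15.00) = -29.00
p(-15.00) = 204.00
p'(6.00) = 13.00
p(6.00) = 36.00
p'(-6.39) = -11.78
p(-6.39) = 28.44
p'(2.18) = 5.36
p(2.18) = 0.93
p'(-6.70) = -12.40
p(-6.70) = 32.19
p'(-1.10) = -1.20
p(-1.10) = -5.89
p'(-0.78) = -0.56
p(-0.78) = -6.17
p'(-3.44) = -5.88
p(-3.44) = 2.39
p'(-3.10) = -5.20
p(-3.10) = 0.51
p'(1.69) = 4.38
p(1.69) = -1.45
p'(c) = 2*c + 1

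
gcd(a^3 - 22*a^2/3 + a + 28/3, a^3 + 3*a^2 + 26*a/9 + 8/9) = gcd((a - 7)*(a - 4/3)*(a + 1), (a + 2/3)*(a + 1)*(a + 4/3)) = a + 1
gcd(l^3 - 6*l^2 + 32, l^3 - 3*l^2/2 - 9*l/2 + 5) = l + 2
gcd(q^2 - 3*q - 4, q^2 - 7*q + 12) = q - 4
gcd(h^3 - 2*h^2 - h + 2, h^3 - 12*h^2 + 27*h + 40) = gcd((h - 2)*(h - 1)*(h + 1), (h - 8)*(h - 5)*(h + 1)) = h + 1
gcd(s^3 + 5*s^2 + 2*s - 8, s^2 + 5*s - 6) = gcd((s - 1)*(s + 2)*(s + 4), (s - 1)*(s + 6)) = s - 1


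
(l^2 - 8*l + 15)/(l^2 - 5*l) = (l - 3)/l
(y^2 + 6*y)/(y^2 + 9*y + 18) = y/(y + 3)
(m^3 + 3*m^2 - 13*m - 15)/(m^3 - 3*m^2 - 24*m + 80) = (m^2 - 2*m - 3)/(m^2 - 8*m + 16)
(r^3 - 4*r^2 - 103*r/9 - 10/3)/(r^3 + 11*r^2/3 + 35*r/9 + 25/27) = 3*(r - 6)/(3*r + 5)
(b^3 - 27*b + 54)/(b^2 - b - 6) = (b^2 + 3*b - 18)/(b + 2)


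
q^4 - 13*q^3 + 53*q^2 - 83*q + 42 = (q - 7)*(q - 3)*(q - 2)*(q - 1)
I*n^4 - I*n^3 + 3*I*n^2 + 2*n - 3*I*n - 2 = (n - I)^2*(n + 2*I)*(I*n - I)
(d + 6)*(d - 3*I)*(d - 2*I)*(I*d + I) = I*d^4 + 5*d^3 + 7*I*d^3 + 35*d^2 + 30*d - 42*I*d - 36*I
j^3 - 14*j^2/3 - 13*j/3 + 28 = (j - 4)*(j - 3)*(j + 7/3)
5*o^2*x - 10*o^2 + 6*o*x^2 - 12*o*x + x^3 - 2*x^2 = (o + x)*(5*o + x)*(x - 2)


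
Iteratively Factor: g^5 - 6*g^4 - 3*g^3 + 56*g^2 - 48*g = (g - 4)*(g^4 - 2*g^3 - 11*g^2 + 12*g) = (g - 4)^2*(g^3 + 2*g^2 - 3*g) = g*(g - 4)^2*(g^2 + 2*g - 3) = g*(g - 4)^2*(g + 3)*(g - 1)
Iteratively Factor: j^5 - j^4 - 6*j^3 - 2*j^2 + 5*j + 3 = (j - 1)*(j^4 - 6*j^2 - 8*j - 3) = (j - 1)*(j + 1)*(j^3 - j^2 - 5*j - 3) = (j - 1)*(j + 1)^2*(j^2 - 2*j - 3) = (j - 3)*(j - 1)*(j + 1)^2*(j + 1)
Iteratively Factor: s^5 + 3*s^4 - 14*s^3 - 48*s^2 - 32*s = (s + 1)*(s^4 + 2*s^3 - 16*s^2 - 32*s) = (s + 1)*(s + 2)*(s^3 - 16*s) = s*(s + 1)*(s + 2)*(s^2 - 16) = s*(s - 4)*(s + 1)*(s + 2)*(s + 4)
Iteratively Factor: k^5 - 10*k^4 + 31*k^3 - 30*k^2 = (k)*(k^4 - 10*k^3 + 31*k^2 - 30*k) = k^2*(k^3 - 10*k^2 + 31*k - 30) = k^2*(k - 2)*(k^2 - 8*k + 15) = k^2*(k - 5)*(k - 2)*(k - 3)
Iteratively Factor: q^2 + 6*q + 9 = (q + 3)*(q + 3)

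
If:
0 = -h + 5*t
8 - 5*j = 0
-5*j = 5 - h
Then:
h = 13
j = 8/5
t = 13/5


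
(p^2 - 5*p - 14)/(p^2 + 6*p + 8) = (p - 7)/(p + 4)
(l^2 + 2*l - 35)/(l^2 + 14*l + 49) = (l - 5)/(l + 7)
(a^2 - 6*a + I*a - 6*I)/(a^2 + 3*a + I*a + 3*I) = (a - 6)/(a + 3)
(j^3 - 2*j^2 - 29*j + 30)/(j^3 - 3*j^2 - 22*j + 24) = (j + 5)/(j + 4)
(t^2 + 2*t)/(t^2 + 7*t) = (t + 2)/(t + 7)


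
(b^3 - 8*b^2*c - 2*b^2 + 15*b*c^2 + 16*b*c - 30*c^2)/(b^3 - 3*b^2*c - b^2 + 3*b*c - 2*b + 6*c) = (b - 5*c)/(b + 1)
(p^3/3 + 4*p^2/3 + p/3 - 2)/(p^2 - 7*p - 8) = (-p^3 - 4*p^2 - p + 6)/(3*(-p^2 + 7*p + 8))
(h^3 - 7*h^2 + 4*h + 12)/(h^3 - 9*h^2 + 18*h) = (h^2 - h - 2)/(h*(h - 3))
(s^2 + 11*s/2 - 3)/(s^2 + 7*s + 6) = (s - 1/2)/(s + 1)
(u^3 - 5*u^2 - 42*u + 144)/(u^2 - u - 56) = (u^2 + 3*u - 18)/(u + 7)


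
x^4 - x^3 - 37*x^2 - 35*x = x*(x - 7)*(x + 1)*(x + 5)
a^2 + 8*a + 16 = (a + 4)^2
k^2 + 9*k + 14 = (k + 2)*(k + 7)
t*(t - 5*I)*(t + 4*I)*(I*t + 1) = I*t^4 + 2*t^3 + 19*I*t^2 + 20*t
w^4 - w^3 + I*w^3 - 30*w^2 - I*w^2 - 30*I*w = w*(w - 6)*(w + 5)*(w + I)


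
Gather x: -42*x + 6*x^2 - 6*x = 6*x^2 - 48*x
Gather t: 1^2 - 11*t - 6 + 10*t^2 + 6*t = 10*t^2 - 5*t - 5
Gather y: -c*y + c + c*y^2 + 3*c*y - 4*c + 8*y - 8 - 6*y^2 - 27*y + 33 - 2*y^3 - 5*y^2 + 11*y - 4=-3*c - 2*y^3 + y^2*(c - 11) + y*(2*c - 8) + 21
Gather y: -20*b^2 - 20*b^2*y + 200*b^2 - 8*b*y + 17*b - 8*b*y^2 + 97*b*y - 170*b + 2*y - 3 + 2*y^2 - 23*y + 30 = 180*b^2 - 153*b + y^2*(2 - 8*b) + y*(-20*b^2 + 89*b - 21) + 27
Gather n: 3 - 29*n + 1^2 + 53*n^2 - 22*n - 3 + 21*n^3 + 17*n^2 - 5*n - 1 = 21*n^3 + 70*n^2 - 56*n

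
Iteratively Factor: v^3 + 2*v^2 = (v)*(v^2 + 2*v) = v^2*(v + 2)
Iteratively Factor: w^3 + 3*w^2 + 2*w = (w + 1)*(w^2 + 2*w) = w*(w + 1)*(w + 2)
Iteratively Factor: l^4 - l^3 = (l)*(l^3 - l^2) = l*(l - 1)*(l^2) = l^2*(l - 1)*(l)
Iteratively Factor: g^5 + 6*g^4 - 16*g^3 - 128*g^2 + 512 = (g + 4)*(g^4 + 2*g^3 - 24*g^2 - 32*g + 128) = (g + 4)^2*(g^3 - 2*g^2 - 16*g + 32) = (g - 4)*(g + 4)^2*(g^2 + 2*g - 8) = (g - 4)*(g + 4)^3*(g - 2)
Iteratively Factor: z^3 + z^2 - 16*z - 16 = (z - 4)*(z^2 + 5*z + 4) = (z - 4)*(z + 4)*(z + 1)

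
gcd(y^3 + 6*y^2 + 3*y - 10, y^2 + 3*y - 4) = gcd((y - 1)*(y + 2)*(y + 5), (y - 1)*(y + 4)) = y - 1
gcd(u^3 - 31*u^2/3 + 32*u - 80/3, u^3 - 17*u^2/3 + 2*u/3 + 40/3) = u - 5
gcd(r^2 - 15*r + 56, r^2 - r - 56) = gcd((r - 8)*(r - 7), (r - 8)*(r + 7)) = r - 8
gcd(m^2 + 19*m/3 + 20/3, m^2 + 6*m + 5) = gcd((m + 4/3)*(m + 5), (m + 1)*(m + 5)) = m + 5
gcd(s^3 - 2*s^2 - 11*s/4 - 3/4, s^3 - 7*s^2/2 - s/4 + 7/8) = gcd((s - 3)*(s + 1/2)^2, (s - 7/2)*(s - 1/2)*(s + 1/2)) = s + 1/2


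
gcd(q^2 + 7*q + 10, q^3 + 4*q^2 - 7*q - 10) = q + 5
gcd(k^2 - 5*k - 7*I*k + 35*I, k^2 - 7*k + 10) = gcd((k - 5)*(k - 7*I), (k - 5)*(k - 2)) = k - 5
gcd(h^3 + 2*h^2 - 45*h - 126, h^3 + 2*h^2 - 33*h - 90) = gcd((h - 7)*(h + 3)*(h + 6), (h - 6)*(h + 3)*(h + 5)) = h + 3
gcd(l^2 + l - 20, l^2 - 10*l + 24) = l - 4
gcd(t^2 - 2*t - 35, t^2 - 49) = t - 7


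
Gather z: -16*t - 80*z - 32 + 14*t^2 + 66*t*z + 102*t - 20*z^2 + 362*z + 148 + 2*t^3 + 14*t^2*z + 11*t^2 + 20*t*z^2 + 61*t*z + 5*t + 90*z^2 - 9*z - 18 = 2*t^3 + 25*t^2 + 91*t + z^2*(20*t + 70) + z*(14*t^2 + 127*t + 273) + 98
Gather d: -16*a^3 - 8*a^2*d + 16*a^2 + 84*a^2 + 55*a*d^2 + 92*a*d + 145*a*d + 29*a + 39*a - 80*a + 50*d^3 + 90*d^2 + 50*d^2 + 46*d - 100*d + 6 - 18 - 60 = -16*a^3 + 100*a^2 - 12*a + 50*d^3 + d^2*(55*a + 140) + d*(-8*a^2 + 237*a - 54) - 72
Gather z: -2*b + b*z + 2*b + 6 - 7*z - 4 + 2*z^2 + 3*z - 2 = 2*z^2 + z*(b - 4)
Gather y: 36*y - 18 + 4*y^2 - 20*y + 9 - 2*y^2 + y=2*y^2 + 17*y - 9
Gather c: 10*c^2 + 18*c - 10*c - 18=10*c^2 + 8*c - 18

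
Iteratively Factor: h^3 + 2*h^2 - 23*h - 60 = (h - 5)*(h^2 + 7*h + 12) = (h - 5)*(h + 3)*(h + 4)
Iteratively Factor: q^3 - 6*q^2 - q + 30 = (q - 3)*(q^2 - 3*q - 10) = (q - 3)*(q + 2)*(q - 5)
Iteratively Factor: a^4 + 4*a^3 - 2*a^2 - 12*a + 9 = (a - 1)*(a^3 + 5*a^2 + 3*a - 9) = (a - 1)^2*(a^2 + 6*a + 9) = (a - 1)^2*(a + 3)*(a + 3)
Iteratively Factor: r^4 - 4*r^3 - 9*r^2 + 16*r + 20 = (r - 2)*(r^3 - 2*r^2 - 13*r - 10) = (r - 2)*(r + 2)*(r^2 - 4*r - 5) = (r - 5)*(r - 2)*(r + 2)*(r + 1)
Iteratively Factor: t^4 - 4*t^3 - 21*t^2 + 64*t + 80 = (t + 4)*(t^3 - 8*t^2 + 11*t + 20) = (t + 1)*(t + 4)*(t^2 - 9*t + 20) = (t - 5)*(t + 1)*(t + 4)*(t - 4)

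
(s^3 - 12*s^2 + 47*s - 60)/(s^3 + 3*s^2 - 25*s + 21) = (s^2 - 9*s + 20)/(s^2 + 6*s - 7)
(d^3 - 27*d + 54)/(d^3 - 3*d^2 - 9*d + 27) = (d + 6)/(d + 3)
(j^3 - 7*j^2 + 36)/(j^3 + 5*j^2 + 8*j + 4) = (j^2 - 9*j + 18)/(j^2 + 3*j + 2)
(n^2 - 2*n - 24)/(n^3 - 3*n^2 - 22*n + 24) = 1/(n - 1)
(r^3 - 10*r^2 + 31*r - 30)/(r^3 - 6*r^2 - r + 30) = (r - 2)/(r + 2)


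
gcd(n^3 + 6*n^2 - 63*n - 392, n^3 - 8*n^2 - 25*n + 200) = n - 8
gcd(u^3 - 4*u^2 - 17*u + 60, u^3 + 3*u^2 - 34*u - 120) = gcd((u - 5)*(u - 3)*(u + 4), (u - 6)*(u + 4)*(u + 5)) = u + 4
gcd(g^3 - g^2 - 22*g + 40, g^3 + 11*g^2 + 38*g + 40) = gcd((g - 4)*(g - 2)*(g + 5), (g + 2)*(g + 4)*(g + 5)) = g + 5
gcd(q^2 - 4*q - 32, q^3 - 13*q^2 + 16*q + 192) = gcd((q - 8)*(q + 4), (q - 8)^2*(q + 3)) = q - 8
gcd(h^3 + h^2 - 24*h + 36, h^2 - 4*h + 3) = h - 3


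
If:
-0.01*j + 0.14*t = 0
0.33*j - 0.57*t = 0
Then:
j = 0.00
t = 0.00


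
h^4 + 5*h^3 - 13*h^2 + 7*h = h*(h - 1)^2*(h + 7)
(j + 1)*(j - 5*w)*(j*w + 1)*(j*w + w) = j^4*w^2 - 5*j^3*w^3 + 2*j^3*w^2 + j^3*w - 10*j^2*w^3 - 4*j^2*w^2 + 2*j^2*w - 5*j*w^3 - 10*j*w^2 + j*w - 5*w^2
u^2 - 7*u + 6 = (u - 6)*(u - 1)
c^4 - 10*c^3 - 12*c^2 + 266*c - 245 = (c - 7)^2*(c - 1)*(c + 5)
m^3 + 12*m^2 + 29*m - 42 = (m - 1)*(m + 6)*(m + 7)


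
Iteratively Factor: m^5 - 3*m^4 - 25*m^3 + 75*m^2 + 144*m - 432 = (m - 4)*(m^4 + m^3 - 21*m^2 - 9*m + 108) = (m - 4)*(m - 3)*(m^3 + 4*m^2 - 9*m - 36) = (m - 4)*(m - 3)^2*(m^2 + 7*m + 12) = (m - 4)*(m - 3)^2*(m + 4)*(m + 3)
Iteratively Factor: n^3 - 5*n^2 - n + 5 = (n - 5)*(n^2 - 1) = (n - 5)*(n + 1)*(n - 1)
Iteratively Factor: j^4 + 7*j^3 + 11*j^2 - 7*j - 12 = (j - 1)*(j^3 + 8*j^2 + 19*j + 12) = (j - 1)*(j + 1)*(j^2 + 7*j + 12) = (j - 1)*(j + 1)*(j + 4)*(j + 3)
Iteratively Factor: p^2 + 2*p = (p + 2)*(p)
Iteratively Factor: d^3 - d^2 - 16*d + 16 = (d - 1)*(d^2 - 16) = (d - 4)*(d - 1)*(d + 4)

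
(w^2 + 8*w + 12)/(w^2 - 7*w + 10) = (w^2 + 8*w + 12)/(w^2 - 7*w + 10)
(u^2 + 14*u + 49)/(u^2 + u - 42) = (u + 7)/(u - 6)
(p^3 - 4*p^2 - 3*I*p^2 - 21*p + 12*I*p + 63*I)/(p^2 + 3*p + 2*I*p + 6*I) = (p^2 - p*(7 + 3*I) + 21*I)/(p + 2*I)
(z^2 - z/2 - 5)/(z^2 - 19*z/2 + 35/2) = (z + 2)/(z - 7)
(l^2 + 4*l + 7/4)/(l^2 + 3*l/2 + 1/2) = (l + 7/2)/(l + 1)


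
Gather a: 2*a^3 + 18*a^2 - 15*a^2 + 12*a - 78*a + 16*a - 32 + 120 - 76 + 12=2*a^3 + 3*a^2 - 50*a + 24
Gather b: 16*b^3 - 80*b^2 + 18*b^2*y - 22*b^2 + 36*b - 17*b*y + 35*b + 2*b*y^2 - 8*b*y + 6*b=16*b^3 + b^2*(18*y - 102) + b*(2*y^2 - 25*y + 77)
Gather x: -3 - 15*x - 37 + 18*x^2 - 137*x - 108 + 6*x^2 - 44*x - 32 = 24*x^2 - 196*x - 180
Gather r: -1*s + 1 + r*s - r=r*(s - 1) - s + 1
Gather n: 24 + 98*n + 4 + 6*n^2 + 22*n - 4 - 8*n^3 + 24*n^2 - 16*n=-8*n^3 + 30*n^2 + 104*n + 24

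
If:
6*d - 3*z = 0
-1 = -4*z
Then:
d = 1/8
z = 1/4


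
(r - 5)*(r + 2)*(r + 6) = r^3 + 3*r^2 - 28*r - 60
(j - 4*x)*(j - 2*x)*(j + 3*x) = j^3 - 3*j^2*x - 10*j*x^2 + 24*x^3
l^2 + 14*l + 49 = (l + 7)^2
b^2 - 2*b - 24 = (b - 6)*(b + 4)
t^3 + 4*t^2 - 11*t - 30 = (t - 3)*(t + 2)*(t + 5)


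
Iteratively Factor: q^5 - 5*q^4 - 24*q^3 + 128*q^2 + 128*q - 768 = (q - 4)*(q^4 - q^3 - 28*q^2 + 16*q + 192) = (q - 4)*(q + 4)*(q^3 - 5*q^2 - 8*q + 48) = (q - 4)^2*(q + 4)*(q^2 - q - 12) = (q - 4)^3*(q + 4)*(q + 3)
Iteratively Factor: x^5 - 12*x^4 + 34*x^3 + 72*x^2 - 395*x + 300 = (x - 5)*(x^4 - 7*x^3 - x^2 + 67*x - 60) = (x - 5)*(x - 4)*(x^3 - 3*x^2 - 13*x + 15) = (x - 5)^2*(x - 4)*(x^2 + 2*x - 3) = (x - 5)^2*(x - 4)*(x + 3)*(x - 1)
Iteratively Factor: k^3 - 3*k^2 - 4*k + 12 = (k - 2)*(k^2 - k - 6) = (k - 3)*(k - 2)*(k + 2)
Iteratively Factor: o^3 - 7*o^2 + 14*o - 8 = (o - 4)*(o^2 - 3*o + 2) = (o - 4)*(o - 1)*(o - 2)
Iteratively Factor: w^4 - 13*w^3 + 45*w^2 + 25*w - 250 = (w - 5)*(w^3 - 8*w^2 + 5*w + 50) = (w - 5)*(w + 2)*(w^2 - 10*w + 25) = (w - 5)^2*(w + 2)*(w - 5)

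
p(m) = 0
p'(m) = 0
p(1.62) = 0.00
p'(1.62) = 0.00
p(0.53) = 0.00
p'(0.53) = 0.00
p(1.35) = 0.00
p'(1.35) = 0.00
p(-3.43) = 0.00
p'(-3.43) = 0.00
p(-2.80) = 0.00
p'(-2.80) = 0.00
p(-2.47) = 0.00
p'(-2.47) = 0.00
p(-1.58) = 0.00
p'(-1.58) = 0.00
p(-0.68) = 0.00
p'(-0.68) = 0.00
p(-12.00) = 0.00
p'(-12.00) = 0.00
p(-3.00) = 0.00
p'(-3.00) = 0.00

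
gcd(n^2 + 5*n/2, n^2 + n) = n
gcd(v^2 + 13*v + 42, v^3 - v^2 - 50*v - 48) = v + 6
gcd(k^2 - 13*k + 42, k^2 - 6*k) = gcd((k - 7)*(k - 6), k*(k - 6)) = k - 6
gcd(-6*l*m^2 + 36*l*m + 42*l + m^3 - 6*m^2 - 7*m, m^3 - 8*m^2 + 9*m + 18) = m + 1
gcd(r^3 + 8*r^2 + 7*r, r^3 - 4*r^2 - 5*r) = r^2 + r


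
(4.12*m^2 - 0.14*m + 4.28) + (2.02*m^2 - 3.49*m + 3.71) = 6.14*m^2 - 3.63*m + 7.99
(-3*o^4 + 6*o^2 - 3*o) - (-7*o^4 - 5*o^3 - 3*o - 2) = 4*o^4 + 5*o^3 + 6*o^2 + 2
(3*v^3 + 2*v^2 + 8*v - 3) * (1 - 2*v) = -6*v^4 - v^3 - 14*v^2 + 14*v - 3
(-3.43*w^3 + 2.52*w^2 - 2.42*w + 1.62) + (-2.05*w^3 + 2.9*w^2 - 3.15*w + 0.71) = -5.48*w^3 + 5.42*w^2 - 5.57*w + 2.33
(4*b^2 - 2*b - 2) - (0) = 4*b^2 - 2*b - 2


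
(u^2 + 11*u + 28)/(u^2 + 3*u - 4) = (u + 7)/(u - 1)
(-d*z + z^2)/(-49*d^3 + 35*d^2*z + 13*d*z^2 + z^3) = z/(49*d^2 + 14*d*z + z^2)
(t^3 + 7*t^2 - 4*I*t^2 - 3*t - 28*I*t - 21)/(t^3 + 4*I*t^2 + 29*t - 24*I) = (t + 7)/(t + 8*I)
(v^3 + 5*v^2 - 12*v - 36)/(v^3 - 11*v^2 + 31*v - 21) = (v^2 + 8*v + 12)/(v^2 - 8*v + 7)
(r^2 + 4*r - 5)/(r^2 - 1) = (r + 5)/(r + 1)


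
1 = 1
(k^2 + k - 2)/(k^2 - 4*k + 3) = (k + 2)/(k - 3)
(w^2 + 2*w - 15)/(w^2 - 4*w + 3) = (w + 5)/(w - 1)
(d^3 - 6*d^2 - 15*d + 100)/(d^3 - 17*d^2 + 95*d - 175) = (d + 4)/(d - 7)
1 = 1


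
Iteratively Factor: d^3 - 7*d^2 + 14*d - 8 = (d - 1)*(d^2 - 6*d + 8) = (d - 2)*(d - 1)*(d - 4)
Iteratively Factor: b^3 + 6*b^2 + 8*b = (b + 4)*(b^2 + 2*b) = (b + 2)*(b + 4)*(b)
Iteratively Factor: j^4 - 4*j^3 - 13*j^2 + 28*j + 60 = (j + 2)*(j^3 - 6*j^2 - j + 30) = (j - 5)*(j + 2)*(j^2 - j - 6) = (j - 5)*(j - 3)*(j + 2)*(j + 2)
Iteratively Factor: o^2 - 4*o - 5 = (o - 5)*(o + 1)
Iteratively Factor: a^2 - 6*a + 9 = (a - 3)*(a - 3)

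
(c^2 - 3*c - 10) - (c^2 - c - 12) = 2 - 2*c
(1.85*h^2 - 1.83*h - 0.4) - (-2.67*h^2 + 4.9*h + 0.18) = 4.52*h^2 - 6.73*h - 0.58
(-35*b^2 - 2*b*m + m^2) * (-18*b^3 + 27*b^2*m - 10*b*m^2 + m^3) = 630*b^5 - 909*b^4*m + 278*b^3*m^2 + 12*b^2*m^3 - 12*b*m^4 + m^5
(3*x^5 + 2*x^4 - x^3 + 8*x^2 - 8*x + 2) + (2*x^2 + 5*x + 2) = 3*x^5 + 2*x^4 - x^3 + 10*x^2 - 3*x + 4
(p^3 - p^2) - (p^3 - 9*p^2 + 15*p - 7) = 8*p^2 - 15*p + 7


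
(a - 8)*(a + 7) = a^2 - a - 56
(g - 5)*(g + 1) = g^2 - 4*g - 5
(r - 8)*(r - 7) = r^2 - 15*r + 56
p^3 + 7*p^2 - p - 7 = (p - 1)*(p + 1)*(p + 7)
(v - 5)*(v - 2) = v^2 - 7*v + 10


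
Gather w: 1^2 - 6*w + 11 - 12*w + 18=30 - 18*w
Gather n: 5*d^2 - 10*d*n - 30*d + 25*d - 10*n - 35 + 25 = 5*d^2 - 5*d + n*(-10*d - 10) - 10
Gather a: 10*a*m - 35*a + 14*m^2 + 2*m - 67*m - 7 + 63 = a*(10*m - 35) + 14*m^2 - 65*m + 56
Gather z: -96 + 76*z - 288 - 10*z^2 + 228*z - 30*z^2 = -40*z^2 + 304*z - 384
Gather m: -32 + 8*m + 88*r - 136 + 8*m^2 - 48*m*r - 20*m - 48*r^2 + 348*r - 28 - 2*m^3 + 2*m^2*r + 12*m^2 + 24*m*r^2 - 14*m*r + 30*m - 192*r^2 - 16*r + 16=-2*m^3 + m^2*(2*r + 20) + m*(24*r^2 - 62*r + 18) - 240*r^2 + 420*r - 180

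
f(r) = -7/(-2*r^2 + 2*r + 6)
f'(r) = -7*(4*r - 2)/(-2*r^2 + 2*r + 6)^2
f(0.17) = -1.11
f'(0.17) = 0.23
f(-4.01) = 0.20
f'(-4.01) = 0.11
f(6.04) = 0.13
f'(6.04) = -0.05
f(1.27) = -1.32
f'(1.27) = -0.76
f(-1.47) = 5.55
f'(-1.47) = 34.65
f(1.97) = -3.21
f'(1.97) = -8.68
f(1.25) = -1.30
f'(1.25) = -0.73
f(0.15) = -1.12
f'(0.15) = 0.25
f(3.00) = 1.17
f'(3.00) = -1.94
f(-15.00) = 0.01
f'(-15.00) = 0.00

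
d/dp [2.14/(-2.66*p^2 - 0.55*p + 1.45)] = (11.3848*p + 1.177)/(2.66*p^2 + 0.55*p - 1.45)^2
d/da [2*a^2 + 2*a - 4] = 4*a + 2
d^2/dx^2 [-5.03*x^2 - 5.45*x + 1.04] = -10.0600000000000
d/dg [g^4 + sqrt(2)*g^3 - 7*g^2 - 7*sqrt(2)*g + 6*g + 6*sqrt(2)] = 4*g^3 + 3*sqrt(2)*g^2 - 14*g - 7*sqrt(2) + 6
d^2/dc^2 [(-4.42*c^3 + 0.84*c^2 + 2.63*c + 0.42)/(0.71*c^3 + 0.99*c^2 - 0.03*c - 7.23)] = (7.06052400000002*c^6 + 7.389822*c^5 - 258.530454*c^4 + 7.12633199999992*c^3 + 194.745744*c^2 - 1260.46773*c + 92.690802)/(0.357911*c^9 + 1.497177*c^8 + 2.042244*c^7 - 10.090152*c^6 - 30.578094*c^5 - 20.331702*c^4 + 112.629636*c^3 + 155.230992*c^2 - 4.704561*c - 377.933067)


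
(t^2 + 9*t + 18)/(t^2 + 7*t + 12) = (t + 6)/(t + 4)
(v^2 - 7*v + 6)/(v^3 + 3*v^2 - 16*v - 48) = (v^2 - 7*v + 6)/(v^3 + 3*v^2 - 16*v - 48)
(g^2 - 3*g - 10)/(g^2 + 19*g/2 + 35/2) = 2*(g^2 - 3*g - 10)/(2*g^2 + 19*g + 35)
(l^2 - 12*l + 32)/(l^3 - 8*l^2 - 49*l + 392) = (l - 4)/(l^2 - 49)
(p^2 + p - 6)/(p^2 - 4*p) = (p^2 + p - 6)/(p*(p - 4))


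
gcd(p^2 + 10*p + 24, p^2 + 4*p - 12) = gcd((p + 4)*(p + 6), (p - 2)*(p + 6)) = p + 6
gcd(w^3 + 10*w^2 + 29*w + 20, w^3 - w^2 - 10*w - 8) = w + 1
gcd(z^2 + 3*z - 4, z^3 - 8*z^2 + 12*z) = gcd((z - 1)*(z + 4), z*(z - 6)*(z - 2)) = 1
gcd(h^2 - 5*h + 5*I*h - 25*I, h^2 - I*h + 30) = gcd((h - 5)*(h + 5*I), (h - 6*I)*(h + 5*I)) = h + 5*I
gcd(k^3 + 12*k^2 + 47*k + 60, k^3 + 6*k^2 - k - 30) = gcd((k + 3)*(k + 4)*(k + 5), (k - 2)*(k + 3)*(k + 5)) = k^2 + 8*k + 15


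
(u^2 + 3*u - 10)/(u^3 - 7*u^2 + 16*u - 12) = (u + 5)/(u^2 - 5*u + 6)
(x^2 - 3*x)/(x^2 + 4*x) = (x - 3)/(x + 4)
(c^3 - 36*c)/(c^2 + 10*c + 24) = c*(c - 6)/(c + 4)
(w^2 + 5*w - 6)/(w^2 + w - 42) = (w^2 + 5*w - 6)/(w^2 + w - 42)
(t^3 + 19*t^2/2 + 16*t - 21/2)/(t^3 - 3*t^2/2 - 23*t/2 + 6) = (t + 7)/(t - 4)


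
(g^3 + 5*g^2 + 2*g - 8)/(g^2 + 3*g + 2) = (g^2 + 3*g - 4)/(g + 1)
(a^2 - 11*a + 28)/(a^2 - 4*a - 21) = (a - 4)/(a + 3)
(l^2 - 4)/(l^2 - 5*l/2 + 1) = 2*(l + 2)/(2*l - 1)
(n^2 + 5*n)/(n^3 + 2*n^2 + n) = (n + 5)/(n^2 + 2*n + 1)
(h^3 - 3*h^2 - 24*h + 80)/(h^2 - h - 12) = (h^2 + h - 20)/(h + 3)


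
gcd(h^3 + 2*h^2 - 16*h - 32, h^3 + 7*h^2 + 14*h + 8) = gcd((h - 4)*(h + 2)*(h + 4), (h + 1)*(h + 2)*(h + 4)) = h^2 + 6*h + 8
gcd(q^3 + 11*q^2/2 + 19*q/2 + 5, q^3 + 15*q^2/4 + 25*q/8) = q + 5/2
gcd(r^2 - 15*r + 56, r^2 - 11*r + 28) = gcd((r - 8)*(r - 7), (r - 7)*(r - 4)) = r - 7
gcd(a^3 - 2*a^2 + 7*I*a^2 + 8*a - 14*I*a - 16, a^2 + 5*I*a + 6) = a - I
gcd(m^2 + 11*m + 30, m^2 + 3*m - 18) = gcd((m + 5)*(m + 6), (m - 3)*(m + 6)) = m + 6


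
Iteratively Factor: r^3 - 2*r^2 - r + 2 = (r - 2)*(r^2 - 1) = (r - 2)*(r - 1)*(r + 1)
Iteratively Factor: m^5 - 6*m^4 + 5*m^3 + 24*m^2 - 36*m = (m - 3)*(m^4 - 3*m^3 - 4*m^2 + 12*m) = m*(m - 3)*(m^3 - 3*m^2 - 4*m + 12) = m*(m - 3)*(m - 2)*(m^2 - m - 6) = m*(m - 3)*(m - 2)*(m + 2)*(m - 3)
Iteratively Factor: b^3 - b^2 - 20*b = (b + 4)*(b^2 - 5*b) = (b - 5)*(b + 4)*(b)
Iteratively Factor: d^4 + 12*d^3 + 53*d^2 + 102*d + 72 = (d + 3)*(d^3 + 9*d^2 + 26*d + 24) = (d + 3)*(d + 4)*(d^2 + 5*d + 6) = (d + 2)*(d + 3)*(d + 4)*(d + 3)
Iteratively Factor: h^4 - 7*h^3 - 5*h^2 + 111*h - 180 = (h - 3)*(h^3 - 4*h^2 - 17*h + 60) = (h - 3)^2*(h^2 - h - 20) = (h - 3)^2*(h + 4)*(h - 5)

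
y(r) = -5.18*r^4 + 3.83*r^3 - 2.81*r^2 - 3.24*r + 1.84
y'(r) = -20.72*r^3 + 11.49*r^2 - 5.62*r - 3.24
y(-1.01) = -7.09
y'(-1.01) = 35.50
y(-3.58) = -1049.17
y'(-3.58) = 1114.83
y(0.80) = -2.71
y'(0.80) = -10.99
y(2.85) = -283.31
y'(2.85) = -405.58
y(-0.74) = -0.41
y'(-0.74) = 15.61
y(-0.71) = 0.04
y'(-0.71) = 13.96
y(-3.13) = -630.16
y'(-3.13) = 762.28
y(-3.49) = -952.36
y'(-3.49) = 1037.10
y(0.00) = 1.84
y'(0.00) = -3.24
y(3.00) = -349.34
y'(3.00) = -476.13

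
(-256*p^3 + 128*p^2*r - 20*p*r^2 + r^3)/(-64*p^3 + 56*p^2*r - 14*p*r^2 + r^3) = (8*p - r)/(2*p - r)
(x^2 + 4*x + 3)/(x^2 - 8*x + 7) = (x^2 + 4*x + 3)/(x^2 - 8*x + 7)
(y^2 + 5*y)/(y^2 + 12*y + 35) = y/(y + 7)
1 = 1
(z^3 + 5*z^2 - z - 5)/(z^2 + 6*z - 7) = (z^2 + 6*z + 5)/(z + 7)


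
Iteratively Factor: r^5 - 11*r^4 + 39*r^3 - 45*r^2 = (r - 5)*(r^4 - 6*r^3 + 9*r^2) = (r - 5)*(r - 3)*(r^3 - 3*r^2) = r*(r - 5)*(r - 3)*(r^2 - 3*r) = r*(r - 5)*(r - 3)^2*(r)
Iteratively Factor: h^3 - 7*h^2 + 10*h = (h - 2)*(h^2 - 5*h) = (h - 5)*(h - 2)*(h)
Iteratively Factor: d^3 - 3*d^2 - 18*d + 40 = (d - 5)*(d^2 + 2*d - 8) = (d - 5)*(d + 4)*(d - 2)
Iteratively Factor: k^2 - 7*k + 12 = (k - 3)*(k - 4)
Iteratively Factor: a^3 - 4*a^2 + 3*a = (a - 1)*(a^2 - 3*a) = (a - 3)*(a - 1)*(a)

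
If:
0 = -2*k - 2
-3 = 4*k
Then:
No Solution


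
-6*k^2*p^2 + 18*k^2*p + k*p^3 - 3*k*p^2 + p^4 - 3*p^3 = p*(-2*k + p)*(3*k + p)*(p - 3)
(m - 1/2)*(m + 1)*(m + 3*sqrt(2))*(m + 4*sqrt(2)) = m^4 + m^3/2 + 7*sqrt(2)*m^3 + 7*sqrt(2)*m^2/2 + 47*m^2/2 - 7*sqrt(2)*m/2 + 12*m - 12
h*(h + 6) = h^2 + 6*h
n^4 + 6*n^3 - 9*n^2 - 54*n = n*(n - 3)*(n + 3)*(n + 6)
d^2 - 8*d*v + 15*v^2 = (d - 5*v)*(d - 3*v)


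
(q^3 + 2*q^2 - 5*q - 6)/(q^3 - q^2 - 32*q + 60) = (q^2 + 4*q + 3)/(q^2 + q - 30)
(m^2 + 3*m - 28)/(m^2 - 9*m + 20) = (m + 7)/(m - 5)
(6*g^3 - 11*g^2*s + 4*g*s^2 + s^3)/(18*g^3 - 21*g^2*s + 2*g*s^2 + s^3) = (-g + s)/(-3*g + s)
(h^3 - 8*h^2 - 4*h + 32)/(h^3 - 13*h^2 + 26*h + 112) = (h - 2)/(h - 7)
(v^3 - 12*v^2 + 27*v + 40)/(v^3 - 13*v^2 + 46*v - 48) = (v^2 - 4*v - 5)/(v^2 - 5*v + 6)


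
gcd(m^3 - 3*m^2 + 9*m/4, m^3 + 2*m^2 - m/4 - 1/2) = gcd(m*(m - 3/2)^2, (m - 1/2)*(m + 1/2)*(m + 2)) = 1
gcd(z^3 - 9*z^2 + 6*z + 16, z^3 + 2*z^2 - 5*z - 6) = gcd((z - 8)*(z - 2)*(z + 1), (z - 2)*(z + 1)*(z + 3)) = z^2 - z - 2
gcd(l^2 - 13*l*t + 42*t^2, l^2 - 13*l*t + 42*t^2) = l^2 - 13*l*t + 42*t^2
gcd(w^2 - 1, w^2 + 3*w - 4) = w - 1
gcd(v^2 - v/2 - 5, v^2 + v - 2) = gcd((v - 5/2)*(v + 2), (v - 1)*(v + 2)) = v + 2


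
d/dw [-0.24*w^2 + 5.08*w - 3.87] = 5.08 - 0.48*w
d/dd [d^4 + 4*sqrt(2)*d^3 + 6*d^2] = 4*d*(d^2 + 3*sqrt(2)*d + 3)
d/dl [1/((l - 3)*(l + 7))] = 2*(-l - 2)/(l^4 + 8*l^3 - 26*l^2 - 168*l + 441)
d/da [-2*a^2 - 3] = -4*a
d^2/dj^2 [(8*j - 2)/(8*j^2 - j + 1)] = 4*(12*(1 - 8*j)*(8*j^2 - j + 1) + (4*j - 1)*(16*j - 1)^2)/(8*j^2 - j + 1)^3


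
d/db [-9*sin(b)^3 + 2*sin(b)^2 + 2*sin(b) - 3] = (-27*sin(b)^2 + 4*sin(b) + 2)*cos(b)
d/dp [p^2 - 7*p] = 2*p - 7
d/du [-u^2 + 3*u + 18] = 3 - 2*u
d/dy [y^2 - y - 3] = 2*y - 1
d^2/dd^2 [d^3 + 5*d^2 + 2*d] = 6*d + 10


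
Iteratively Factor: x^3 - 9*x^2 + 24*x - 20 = (x - 5)*(x^2 - 4*x + 4) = (x - 5)*(x - 2)*(x - 2)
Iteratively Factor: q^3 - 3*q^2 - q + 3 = (q + 1)*(q^2 - 4*q + 3) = (q - 1)*(q + 1)*(q - 3)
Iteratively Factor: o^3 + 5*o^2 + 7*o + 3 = (o + 1)*(o^2 + 4*o + 3) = (o + 1)*(o + 3)*(o + 1)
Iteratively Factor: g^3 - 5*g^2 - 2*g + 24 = (g - 4)*(g^2 - g - 6) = (g - 4)*(g - 3)*(g + 2)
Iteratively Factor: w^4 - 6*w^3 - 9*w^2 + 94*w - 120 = (w - 3)*(w^3 - 3*w^2 - 18*w + 40) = (w - 3)*(w - 2)*(w^2 - w - 20) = (w - 3)*(w - 2)*(w + 4)*(w - 5)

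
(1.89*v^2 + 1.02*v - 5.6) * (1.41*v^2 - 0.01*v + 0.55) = 2.6649*v^4 + 1.4193*v^3 - 6.8667*v^2 + 0.617*v - 3.08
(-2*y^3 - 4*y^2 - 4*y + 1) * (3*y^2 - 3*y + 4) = -6*y^5 - 6*y^4 - 8*y^3 - y^2 - 19*y + 4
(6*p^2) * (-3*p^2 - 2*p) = -18*p^4 - 12*p^3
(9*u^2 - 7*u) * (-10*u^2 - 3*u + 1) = -90*u^4 + 43*u^3 + 30*u^2 - 7*u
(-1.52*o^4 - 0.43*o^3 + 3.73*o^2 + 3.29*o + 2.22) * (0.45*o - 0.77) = -0.684*o^5 + 0.9769*o^4 + 2.0096*o^3 - 1.3916*o^2 - 1.5343*o - 1.7094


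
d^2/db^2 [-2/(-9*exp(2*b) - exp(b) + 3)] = 2*(2*(18*exp(b) + 1)^2*exp(b) - (36*exp(b) + 1)*(9*exp(2*b) + exp(b) - 3))*exp(b)/(9*exp(2*b) + exp(b) - 3)^3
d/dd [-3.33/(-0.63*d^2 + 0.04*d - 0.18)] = (0.1332 - 4.1958*d)/(0.63*d^2 - 0.04*d + 0.18)^2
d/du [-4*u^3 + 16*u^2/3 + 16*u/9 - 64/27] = -12*u^2 + 32*u/3 + 16/9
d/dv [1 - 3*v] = -3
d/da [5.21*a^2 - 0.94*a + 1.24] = 10.42*a - 0.94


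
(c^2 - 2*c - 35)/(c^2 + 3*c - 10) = (c - 7)/(c - 2)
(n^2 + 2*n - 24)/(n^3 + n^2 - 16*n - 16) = (n + 6)/(n^2 + 5*n + 4)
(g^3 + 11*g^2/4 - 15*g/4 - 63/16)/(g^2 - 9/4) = (8*g^2 + 34*g + 21)/(4*(2*g + 3))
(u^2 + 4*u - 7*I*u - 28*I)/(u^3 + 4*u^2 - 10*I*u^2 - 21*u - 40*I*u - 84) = 1/(u - 3*I)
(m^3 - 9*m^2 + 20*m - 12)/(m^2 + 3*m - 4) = (m^2 - 8*m + 12)/(m + 4)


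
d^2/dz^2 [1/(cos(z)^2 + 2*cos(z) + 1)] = 2*(cos(z) - cos(2*z) + 2)/(cos(z) + 1)^4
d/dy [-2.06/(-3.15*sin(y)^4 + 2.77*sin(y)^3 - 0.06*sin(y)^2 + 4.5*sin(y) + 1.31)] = (-25.956*sin(y)^3 + 17.1186*sin(y)^2 - 0.2472*sin(y) + 9.27)*cos(y)/(-3.15*sin(y)^4 + 2.77*sin(y)^3 - 0.06*sin(y)^2 + 4.5*sin(y) + 1.31)^2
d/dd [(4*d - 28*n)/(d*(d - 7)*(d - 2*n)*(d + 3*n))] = 4*(d*(-d + 7*n)*(d - 7)*(d - 2*n) + d*(-d + 7*n)*(d - 7)*(d + 3*n) + d*(-d + 7*n)*(d - 2*n)*(d + 3*n) + d*(d - 7)*(d - 2*n)*(d + 3*n) + (-d + 7*n)*(d - 7)*(d - 2*n)*(d + 3*n))/(d^2*(d - 7)^2*(d - 2*n)^2*(d + 3*n)^2)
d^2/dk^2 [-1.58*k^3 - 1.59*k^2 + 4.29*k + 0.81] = -9.48*k - 3.18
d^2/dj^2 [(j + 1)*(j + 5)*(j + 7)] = 6*j + 26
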